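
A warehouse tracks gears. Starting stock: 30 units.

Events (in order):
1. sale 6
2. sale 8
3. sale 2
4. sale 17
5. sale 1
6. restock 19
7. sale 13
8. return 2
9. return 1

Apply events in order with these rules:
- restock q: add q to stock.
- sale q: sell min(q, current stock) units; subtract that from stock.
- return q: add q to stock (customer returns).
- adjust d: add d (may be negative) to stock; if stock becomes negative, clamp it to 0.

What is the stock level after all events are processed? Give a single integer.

Answer: 9

Derivation:
Processing events:
Start: stock = 30
  Event 1 (sale 6): sell min(6,30)=6. stock: 30 - 6 = 24. total_sold = 6
  Event 2 (sale 8): sell min(8,24)=8. stock: 24 - 8 = 16. total_sold = 14
  Event 3 (sale 2): sell min(2,16)=2. stock: 16 - 2 = 14. total_sold = 16
  Event 4 (sale 17): sell min(17,14)=14. stock: 14 - 14 = 0. total_sold = 30
  Event 5 (sale 1): sell min(1,0)=0. stock: 0 - 0 = 0. total_sold = 30
  Event 6 (restock 19): 0 + 19 = 19
  Event 7 (sale 13): sell min(13,19)=13. stock: 19 - 13 = 6. total_sold = 43
  Event 8 (return 2): 6 + 2 = 8
  Event 9 (return 1): 8 + 1 = 9
Final: stock = 9, total_sold = 43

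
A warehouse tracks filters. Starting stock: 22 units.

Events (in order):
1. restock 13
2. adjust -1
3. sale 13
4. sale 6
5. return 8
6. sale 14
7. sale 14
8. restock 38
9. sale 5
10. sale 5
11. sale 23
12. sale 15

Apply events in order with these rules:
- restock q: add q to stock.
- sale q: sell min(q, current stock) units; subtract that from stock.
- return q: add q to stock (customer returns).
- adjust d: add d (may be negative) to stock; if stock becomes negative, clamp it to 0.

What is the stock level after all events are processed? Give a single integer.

Processing events:
Start: stock = 22
  Event 1 (restock 13): 22 + 13 = 35
  Event 2 (adjust -1): 35 + -1 = 34
  Event 3 (sale 13): sell min(13,34)=13. stock: 34 - 13 = 21. total_sold = 13
  Event 4 (sale 6): sell min(6,21)=6. stock: 21 - 6 = 15. total_sold = 19
  Event 5 (return 8): 15 + 8 = 23
  Event 6 (sale 14): sell min(14,23)=14. stock: 23 - 14 = 9. total_sold = 33
  Event 7 (sale 14): sell min(14,9)=9. stock: 9 - 9 = 0. total_sold = 42
  Event 8 (restock 38): 0 + 38 = 38
  Event 9 (sale 5): sell min(5,38)=5. stock: 38 - 5 = 33. total_sold = 47
  Event 10 (sale 5): sell min(5,33)=5. stock: 33 - 5 = 28. total_sold = 52
  Event 11 (sale 23): sell min(23,28)=23. stock: 28 - 23 = 5. total_sold = 75
  Event 12 (sale 15): sell min(15,5)=5. stock: 5 - 5 = 0. total_sold = 80
Final: stock = 0, total_sold = 80

Answer: 0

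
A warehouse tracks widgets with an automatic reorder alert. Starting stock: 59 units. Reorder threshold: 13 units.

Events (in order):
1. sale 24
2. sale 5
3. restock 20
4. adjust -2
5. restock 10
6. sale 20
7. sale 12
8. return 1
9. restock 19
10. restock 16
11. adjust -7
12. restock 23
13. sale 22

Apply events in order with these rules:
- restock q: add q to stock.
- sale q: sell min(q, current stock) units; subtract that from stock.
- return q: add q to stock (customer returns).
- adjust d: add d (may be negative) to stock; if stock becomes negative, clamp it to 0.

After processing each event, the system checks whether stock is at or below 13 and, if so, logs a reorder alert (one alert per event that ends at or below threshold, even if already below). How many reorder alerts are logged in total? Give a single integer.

Processing events:
Start: stock = 59
  Event 1 (sale 24): sell min(24,59)=24. stock: 59 - 24 = 35. total_sold = 24
  Event 2 (sale 5): sell min(5,35)=5. stock: 35 - 5 = 30. total_sold = 29
  Event 3 (restock 20): 30 + 20 = 50
  Event 4 (adjust -2): 50 + -2 = 48
  Event 5 (restock 10): 48 + 10 = 58
  Event 6 (sale 20): sell min(20,58)=20. stock: 58 - 20 = 38. total_sold = 49
  Event 7 (sale 12): sell min(12,38)=12. stock: 38 - 12 = 26. total_sold = 61
  Event 8 (return 1): 26 + 1 = 27
  Event 9 (restock 19): 27 + 19 = 46
  Event 10 (restock 16): 46 + 16 = 62
  Event 11 (adjust -7): 62 + -7 = 55
  Event 12 (restock 23): 55 + 23 = 78
  Event 13 (sale 22): sell min(22,78)=22. stock: 78 - 22 = 56. total_sold = 83
Final: stock = 56, total_sold = 83

Checking against threshold 13:
  After event 1: stock=35 > 13
  After event 2: stock=30 > 13
  After event 3: stock=50 > 13
  After event 4: stock=48 > 13
  After event 5: stock=58 > 13
  After event 6: stock=38 > 13
  After event 7: stock=26 > 13
  After event 8: stock=27 > 13
  After event 9: stock=46 > 13
  After event 10: stock=62 > 13
  After event 11: stock=55 > 13
  After event 12: stock=78 > 13
  After event 13: stock=56 > 13
Alert events: []. Count = 0

Answer: 0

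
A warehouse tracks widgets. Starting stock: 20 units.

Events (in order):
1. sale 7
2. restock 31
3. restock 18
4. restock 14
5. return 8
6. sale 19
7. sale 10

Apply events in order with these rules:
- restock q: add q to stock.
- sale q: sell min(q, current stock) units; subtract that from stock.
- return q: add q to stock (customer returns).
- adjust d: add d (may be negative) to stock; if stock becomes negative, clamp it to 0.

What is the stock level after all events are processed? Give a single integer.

Answer: 55

Derivation:
Processing events:
Start: stock = 20
  Event 1 (sale 7): sell min(7,20)=7. stock: 20 - 7 = 13. total_sold = 7
  Event 2 (restock 31): 13 + 31 = 44
  Event 3 (restock 18): 44 + 18 = 62
  Event 4 (restock 14): 62 + 14 = 76
  Event 5 (return 8): 76 + 8 = 84
  Event 6 (sale 19): sell min(19,84)=19. stock: 84 - 19 = 65. total_sold = 26
  Event 7 (sale 10): sell min(10,65)=10. stock: 65 - 10 = 55. total_sold = 36
Final: stock = 55, total_sold = 36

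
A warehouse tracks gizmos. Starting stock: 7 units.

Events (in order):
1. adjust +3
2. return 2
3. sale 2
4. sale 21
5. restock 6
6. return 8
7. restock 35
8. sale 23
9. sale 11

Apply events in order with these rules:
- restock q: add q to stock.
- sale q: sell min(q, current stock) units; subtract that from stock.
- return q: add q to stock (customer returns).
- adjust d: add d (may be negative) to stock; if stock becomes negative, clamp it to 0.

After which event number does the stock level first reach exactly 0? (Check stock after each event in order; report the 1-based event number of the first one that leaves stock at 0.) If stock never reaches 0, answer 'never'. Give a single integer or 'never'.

Processing events:
Start: stock = 7
  Event 1 (adjust +3): 7 + 3 = 10
  Event 2 (return 2): 10 + 2 = 12
  Event 3 (sale 2): sell min(2,12)=2. stock: 12 - 2 = 10. total_sold = 2
  Event 4 (sale 21): sell min(21,10)=10. stock: 10 - 10 = 0. total_sold = 12
  Event 5 (restock 6): 0 + 6 = 6
  Event 6 (return 8): 6 + 8 = 14
  Event 7 (restock 35): 14 + 35 = 49
  Event 8 (sale 23): sell min(23,49)=23. stock: 49 - 23 = 26. total_sold = 35
  Event 9 (sale 11): sell min(11,26)=11. stock: 26 - 11 = 15. total_sold = 46
Final: stock = 15, total_sold = 46

First zero at event 4.

Answer: 4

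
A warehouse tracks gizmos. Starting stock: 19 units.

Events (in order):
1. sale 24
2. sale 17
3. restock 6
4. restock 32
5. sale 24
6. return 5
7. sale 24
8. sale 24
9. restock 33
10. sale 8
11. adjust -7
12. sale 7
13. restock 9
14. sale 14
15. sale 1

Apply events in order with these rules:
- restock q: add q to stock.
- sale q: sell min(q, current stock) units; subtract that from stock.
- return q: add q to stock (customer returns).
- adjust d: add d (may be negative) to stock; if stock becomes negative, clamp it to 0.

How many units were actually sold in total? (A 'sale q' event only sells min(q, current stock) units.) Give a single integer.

Answer: 92

Derivation:
Processing events:
Start: stock = 19
  Event 1 (sale 24): sell min(24,19)=19. stock: 19 - 19 = 0. total_sold = 19
  Event 2 (sale 17): sell min(17,0)=0. stock: 0 - 0 = 0. total_sold = 19
  Event 3 (restock 6): 0 + 6 = 6
  Event 4 (restock 32): 6 + 32 = 38
  Event 5 (sale 24): sell min(24,38)=24. stock: 38 - 24 = 14. total_sold = 43
  Event 6 (return 5): 14 + 5 = 19
  Event 7 (sale 24): sell min(24,19)=19. stock: 19 - 19 = 0. total_sold = 62
  Event 8 (sale 24): sell min(24,0)=0. stock: 0 - 0 = 0. total_sold = 62
  Event 9 (restock 33): 0 + 33 = 33
  Event 10 (sale 8): sell min(8,33)=8. stock: 33 - 8 = 25. total_sold = 70
  Event 11 (adjust -7): 25 + -7 = 18
  Event 12 (sale 7): sell min(7,18)=7. stock: 18 - 7 = 11. total_sold = 77
  Event 13 (restock 9): 11 + 9 = 20
  Event 14 (sale 14): sell min(14,20)=14. stock: 20 - 14 = 6. total_sold = 91
  Event 15 (sale 1): sell min(1,6)=1. stock: 6 - 1 = 5. total_sold = 92
Final: stock = 5, total_sold = 92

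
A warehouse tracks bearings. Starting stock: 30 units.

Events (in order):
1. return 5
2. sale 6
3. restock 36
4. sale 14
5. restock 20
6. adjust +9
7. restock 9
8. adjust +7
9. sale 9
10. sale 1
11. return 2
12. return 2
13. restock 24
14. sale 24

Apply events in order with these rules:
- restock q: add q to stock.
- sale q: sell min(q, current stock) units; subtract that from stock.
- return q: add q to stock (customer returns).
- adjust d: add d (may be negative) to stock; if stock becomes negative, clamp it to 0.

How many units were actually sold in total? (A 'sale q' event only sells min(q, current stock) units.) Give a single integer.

Processing events:
Start: stock = 30
  Event 1 (return 5): 30 + 5 = 35
  Event 2 (sale 6): sell min(6,35)=6. stock: 35 - 6 = 29. total_sold = 6
  Event 3 (restock 36): 29 + 36 = 65
  Event 4 (sale 14): sell min(14,65)=14. stock: 65 - 14 = 51. total_sold = 20
  Event 5 (restock 20): 51 + 20 = 71
  Event 6 (adjust +9): 71 + 9 = 80
  Event 7 (restock 9): 80 + 9 = 89
  Event 8 (adjust +7): 89 + 7 = 96
  Event 9 (sale 9): sell min(9,96)=9. stock: 96 - 9 = 87. total_sold = 29
  Event 10 (sale 1): sell min(1,87)=1. stock: 87 - 1 = 86. total_sold = 30
  Event 11 (return 2): 86 + 2 = 88
  Event 12 (return 2): 88 + 2 = 90
  Event 13 (restock 24): 90 + 24 = 114
  Event 14 (sale 24): sell min(24,114)=24. stock: 114 - 24 = 90. total_sold = 54
Final: stock = 90, total_sold = 54

Answer: 54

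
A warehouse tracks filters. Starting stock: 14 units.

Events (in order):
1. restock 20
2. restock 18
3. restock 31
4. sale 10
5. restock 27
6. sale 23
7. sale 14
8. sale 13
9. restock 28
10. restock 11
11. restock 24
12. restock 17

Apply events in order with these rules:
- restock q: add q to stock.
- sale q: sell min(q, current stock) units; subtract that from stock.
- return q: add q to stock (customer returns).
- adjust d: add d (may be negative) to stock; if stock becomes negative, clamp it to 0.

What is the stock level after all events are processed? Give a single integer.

Answer: 130

Derivation:
Processing events:
Start: stock = 14
  Event 1 (restock 20): 14 + 20 = 34
  Event 2 (restock 18): 34 + 18 = 52
  Event 3 (restock 31): 52 + 31 = 83
  Event 4 (sale 10): sell min(10,83)=10. stock: 83 - 10 = 73. total_sold = 10
  Event 5 (restock 27): 73 + 27 = 100
  Event 6 (sale 23): sell min(23,100)=23. stock: 100 - 23 = 77. total_sold = 33
  Event 7 (sale 14): sell min(14,77)=14. stock: 77 - 14 = 63. total_sold = 47
  Event 8 (sale 13): sell min(13,63)=13. stock: 63 - 13 = 50. total_sold = 60
  Event 9 (restock 28): 50 + 28 = 78
  Event 10 (restock 11): 78 + 11 = 89
  Event 11 (restock 24): 89 + 24 = 113
  Event 12 (restock 17): 113 + 17 = 130
Final: stock = 130, total_sold = 60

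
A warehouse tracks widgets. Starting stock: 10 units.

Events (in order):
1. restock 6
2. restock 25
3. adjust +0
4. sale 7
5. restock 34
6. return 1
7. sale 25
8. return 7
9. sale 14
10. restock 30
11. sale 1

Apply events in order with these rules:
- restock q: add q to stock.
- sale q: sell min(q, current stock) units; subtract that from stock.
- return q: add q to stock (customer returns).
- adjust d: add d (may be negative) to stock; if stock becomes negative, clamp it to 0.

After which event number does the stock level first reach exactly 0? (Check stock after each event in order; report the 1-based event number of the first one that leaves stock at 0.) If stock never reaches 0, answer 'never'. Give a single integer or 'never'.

Answer: never

Derivation:
Processing events:
Start: stock = 10
  Event 1 (restock 6): 10 + 6 = 16
  Event 2 (restock 25): 16 + 25 = 41
  Event 3 (adjust +0): 41 + 0 = 41
  Event 4 (sale 7): sell min(7,41)=7. stock: 41 - 7 = 34. total_sold = 7
  Event 5 (restock 34): 34 + 34 = 68
  Event 6 (return 1): 68 + 1 = 69
  Event 7 (sale 25): sell min(25,69)=25. stock: 69 - 25 = 44. total_sold = 32
  Event 8 (return 7): 44 + 7 = 51
  Event 9 (sale 14): sell min(14,51)=14. stock: 51 - 14 = 37. total_sold = 46
  Event 10 (restock 30): 37 + 30 = 67
  Event 11 (sale 1): sell min(1,67)=1. stock: 67 - 1 = 66. total_sold = 47
Final: stock = 66, total_sold = 47

Stock never reaches 0.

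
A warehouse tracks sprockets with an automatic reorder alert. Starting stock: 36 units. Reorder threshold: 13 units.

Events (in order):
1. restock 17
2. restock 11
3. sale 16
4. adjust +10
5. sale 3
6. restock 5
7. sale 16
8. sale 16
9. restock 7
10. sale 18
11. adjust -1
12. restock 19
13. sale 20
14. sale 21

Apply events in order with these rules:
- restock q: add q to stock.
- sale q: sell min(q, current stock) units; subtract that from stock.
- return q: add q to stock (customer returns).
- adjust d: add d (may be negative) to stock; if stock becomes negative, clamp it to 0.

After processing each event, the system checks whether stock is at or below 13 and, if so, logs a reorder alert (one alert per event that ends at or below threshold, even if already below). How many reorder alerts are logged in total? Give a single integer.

Processing events:
Start: stock = 36
  Event 1 (restock 17): 36 + 17 = 53
  Event 2 (restock 11): 53 + 11 = 64
  Event 3 (sale 16): sell min(16,64)=16. stock: 64 - 16 = 48. total_sold = 16
  Event 4 (adjust +10): 48 + 10 = 58
  Event 5 (sale 3): sell min(3,58)=3. stock: 58 - 3 = 55. total_sold = 19
  Event 6 (restock 5): 55 + 5 = 60
  Event 7 (sale 16): sell min(16,60)=16. stock: 60 - 16 = 44. total_sold = 35
  Event 8 (sale 16): sell min(16,44)=16. stock: 44 - 16 = 28. total_sold = 51
  Event 9 (restock 7): 28 + 7 = 35
  Event 10 (sale 18): sell min(18,35)=18. stock: 35 - 18 = 17. total_sold = 69
  Event 11 (adjust -1): 17 + -1 = 16
  Event 12 (restock 19): 16 + 19 = 35
  Event 13 (sale 20): sell min(20,35)=20. stock: 35 - 20 = 15. total_sold = 89
  Event 14 (sale 21): sell min(21,15)=15. stock: 15 - 15 = 0. total_sold = 104
Final: stock = 0, total_sold = 104

Checking against threshold 13:
  After event 1: stock=53 > 13
  After event 2: stock=64 > 13
  After event 3: stock=48 > 13
  After event 4: stock=58 > 13
  After event 5: stock=55 > 13
  After event 6: stock=60 > 13
  After event 7: stock=44 > 13
  After event 8: stock=28 > 13
  After event 9: stock=35 > 13
  After event 10: stock=17 > 13
  After event 11: stock=16 > 13
  After event 12: stock=35 > 13
  After event 13: stock=15 > 13
  After event 14: stock=0 <= 13 -> ALERT
Alert events: [14]. Count = 1

Answer: 1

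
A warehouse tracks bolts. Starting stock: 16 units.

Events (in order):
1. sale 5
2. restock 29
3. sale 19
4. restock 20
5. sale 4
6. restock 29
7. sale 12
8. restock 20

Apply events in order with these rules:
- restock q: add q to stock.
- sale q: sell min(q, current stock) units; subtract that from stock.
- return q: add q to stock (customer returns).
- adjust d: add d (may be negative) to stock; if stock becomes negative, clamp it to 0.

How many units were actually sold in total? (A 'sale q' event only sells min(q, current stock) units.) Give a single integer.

Processing events:
Start: stock = 16
  Event 1 (sale 5): sell min(5,16)=5. stock: 16 - 5 = 11. total_sold = 5
  Event 2 (restock 29): 11 + 29 = 40
  Event 3 (sale 19): sell min(19,40)=19. stock: 40 - 19 = 21. total_sold = 24
  Event 4 (restock 20): 21 + 20 = 41
  Event 5 (sale 4): sell min(4,41)=4. stock: 41 - 4 = 37. total_sold = 28
  Event 6 (restock 29): 37 + 29 = 66
  Event 7 (sale 12): sell min(12,66)=12. stock: 66 - 12 = 54. total_sold = 40
  Event 8 (restock 20): 54 + 20 = 74
Final: stock = 74, total_sold = 40

Answer: 40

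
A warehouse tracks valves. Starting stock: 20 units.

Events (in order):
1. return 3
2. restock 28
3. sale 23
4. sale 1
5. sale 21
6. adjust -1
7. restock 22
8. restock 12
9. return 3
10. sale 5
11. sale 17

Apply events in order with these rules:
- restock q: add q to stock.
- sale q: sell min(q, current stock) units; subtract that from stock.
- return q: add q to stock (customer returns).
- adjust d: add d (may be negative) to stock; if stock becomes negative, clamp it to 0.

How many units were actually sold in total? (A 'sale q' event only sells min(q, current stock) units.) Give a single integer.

Answer: 67

Derivation:
Processing events:
Start: stock = 20
  Event 1 (return 3): 20 + 3 = 23
  Event 2 (restock 28): 23 + 28 = 51
  Event 3 (sale 23): sell min(23,51)=23. stock: 51 - 23 = 28. total_sold = 23
  Event 4 (sale 1): sell min(1,28)=1. stock: 28 - 1 = 27. total_sold = 24
  Event 5 (sale 21): sell min(21,27)=21. stock: 27 - 21 = 6. total_sold = 45
  Event 6 (adjust -1): 6 + -1 = 5
  Event 7 (restock 22): 5 + 22 = 27
  Event 8 (restock 12): 27 + 12 = 39
  Event 9 (return 3): 39 + 3 = 42
  Event 10 (sale 5): sell min(5,42)=5. stock: 42 - 5 = 37. total_sold = 50
  Event 11 (sale 17): sell min(17,37)=17. stock: 37 - 17 = 20. total_sold = 67
Final: stock = 20, total_sold = 67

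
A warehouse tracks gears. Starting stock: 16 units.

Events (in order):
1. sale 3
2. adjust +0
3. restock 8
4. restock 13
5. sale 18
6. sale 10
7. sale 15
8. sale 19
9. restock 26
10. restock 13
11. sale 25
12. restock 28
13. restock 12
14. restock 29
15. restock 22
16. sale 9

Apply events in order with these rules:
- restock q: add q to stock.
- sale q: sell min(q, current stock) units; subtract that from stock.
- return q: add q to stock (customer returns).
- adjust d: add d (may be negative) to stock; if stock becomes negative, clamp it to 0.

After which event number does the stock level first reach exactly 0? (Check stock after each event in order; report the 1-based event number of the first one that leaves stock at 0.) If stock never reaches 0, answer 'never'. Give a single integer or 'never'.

Processing events:
Start: stock = 16
  Event 1 (sale 3): sell min(3,16)=3. stock: 16 - 3 = 13. total_sold = 3
  Event 2 (adjust +0): 13 + 0 = 13
  Event 3 (restock 8): 13 + 8 = 21
  Event 4 (restock 13): 21 + 13 = 34
  Event 5 (sale 18): sell min(18,34)=18. stock: 34 - 18 = 16. total_sold = 21
  Event 6 (sale 10): sell min(10,16)=10. stock: 16 - 10 = 6. total_sold = 31
  Event 7 (sale 15): sell min(15,6)=6. stock: 6 - 6 = 0. total_sold = 37
  Event 8 (sale 19): sell min(19,0)=0. stock: 0 - 0 = 0. total_sold = 37
  Event 9 (restock 26): 0 + 26 = 26
  Event 10 (restock 13): 26 + 13 = 39
  Event 11 (sale 25): sell min(25,39)=25. stock: 39 - 25 = 14. total_sold = 62
  Event 12 (restock 28): 14 + 28 = 42
  Event 13 (restock 12): 42 + 12 = 54
  Event 14 (restock 29): 54 + 29 = 83
  Event 15 (restock 22): 83 + 22 = 105
  Event 16 (sale 9): sell min(9,105)=9. stock: 105 - 9 = 96. total_sold = 71
Final: stock = 96, total_sold = 71

First zero at event 7.

Answer: 7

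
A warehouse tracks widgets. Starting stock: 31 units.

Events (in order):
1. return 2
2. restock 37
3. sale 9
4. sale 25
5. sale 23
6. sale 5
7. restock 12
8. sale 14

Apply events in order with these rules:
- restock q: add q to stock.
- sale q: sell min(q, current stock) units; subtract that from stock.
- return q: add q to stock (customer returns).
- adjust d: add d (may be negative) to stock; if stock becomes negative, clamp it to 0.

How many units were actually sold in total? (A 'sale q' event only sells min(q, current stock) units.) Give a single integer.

Answer: 76

Derivation:
Processing events:
Start: stock = 31
  Event 1 (return 2): 31 + 2 = 33
  Event 2 (restock 37): 33 + 37 = 70
  Event 3 (sale 9): sell min(9,70)=9. stock: 70 - 9 = 61. total_sold = 9
  Event 4 (sale 25): sell min(25,61)=25. stock: 61 - 25 = 36. total_sold = 34
  Event 5 (sale 23): sell min(23,36)=23. stock: 36 - 23 = 13. total_sold = 57
  Event 6 (sale 5): sell min(5,13)=5. stock: 13 - 5 = 8. total_sold = 62
  Event 7 (restock 12): 8 + 12 = 20
  Event 8 (sale 14): sell min(14,20)=14. stock: 20 - 14 = 6. total_sold = 76
Final: stock = 6, total_sold = 76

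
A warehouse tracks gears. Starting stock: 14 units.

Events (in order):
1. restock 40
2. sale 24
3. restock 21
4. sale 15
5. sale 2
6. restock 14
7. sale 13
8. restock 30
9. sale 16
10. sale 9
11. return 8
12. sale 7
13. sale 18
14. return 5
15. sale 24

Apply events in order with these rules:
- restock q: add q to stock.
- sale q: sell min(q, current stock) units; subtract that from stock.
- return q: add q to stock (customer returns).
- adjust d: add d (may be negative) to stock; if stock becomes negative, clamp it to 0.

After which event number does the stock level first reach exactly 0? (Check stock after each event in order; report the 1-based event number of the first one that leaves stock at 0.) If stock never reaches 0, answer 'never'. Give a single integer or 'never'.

Processing events:
Start: stock = 14
  Event 1 (restock 40): 14 + 40 = 54
  Event 2 (sale 24): sell min(24,54)=24. stock: 54 - 24 = 30. total_sold = 24
  Event 3 (restock 21): 30 + 21 = 51
  Event 4 (sale 15): sell min(15,51)=15. stock: 51 - 15 = 36. total_sold = 39
  Event 5 (sale 2): sell min(2,36)=2. stock: 36 - 2 = 34. total_sold = 41
  Event 6 (restock 14): 34 + 14 = 48
  Event 7 (sale 13): sell min(13,48)=13. stock: 48 - 13 = 35. total_sold = 54
  Event 8 (restock 30): 35 + 30 = 65
  Event 9 (sale 16): sell min(16,65)=16. stock: 65 - 16 = 49. total_sold = 70
  Event 10 (sale 9): sell min(9,49)=9. stock: 49 - 9 = 40. total_sold = 79
  Event 11 (return 8): 40 + 8 = 48
  Event 12 (sale 7): sell min(7,48)=7. stock: 48 - 7 = 41. total_sold = 86
  Event 13 (sale 18): sell min(18,41)=18. stock: 41 - 18 = 23. total_sold = 104
  Event 14 (return 5): 23 + 5 = 28
  Event 15 (sale 24): sell min(24,28)=24. stock: 28 - 24 = 4. total_sold = 128
Final: stock = 4, total_sold = 128

Stock never reaches 0.

Answer: never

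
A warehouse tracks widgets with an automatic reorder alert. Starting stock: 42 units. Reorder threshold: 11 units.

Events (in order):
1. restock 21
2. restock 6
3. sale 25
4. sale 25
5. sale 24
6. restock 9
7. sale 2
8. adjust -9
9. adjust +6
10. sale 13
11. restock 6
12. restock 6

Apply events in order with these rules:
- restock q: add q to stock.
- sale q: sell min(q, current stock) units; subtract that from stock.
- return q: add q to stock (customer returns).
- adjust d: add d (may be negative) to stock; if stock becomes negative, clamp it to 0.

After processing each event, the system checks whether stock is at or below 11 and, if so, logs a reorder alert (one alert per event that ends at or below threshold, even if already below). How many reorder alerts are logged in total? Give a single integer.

Processing events:
Start: stock = 42
  Event 1 (restock 21): 42 + 21 = 63
  Event 2 (restock 6): 63 + 6 = 69
  Event 3 (sale 25): sell min(25,69)=25. stock: 69 - 25 = 44. total_sold = 25
  Event 4 (sale 25): sell min(25,44)=25. stock: 44 - 25 = 19. total_sold = 50
  Event 5 (sale 24): sell min(24,19)=19. stock: 19 - 19 = 0. total_sold = 69
  Event 6 (restock 9): 0 + 9 = 9
  Event 7 (sale 2): sell min(2,9)=2. stock: 9 - 2 = 7. total_sold = 71
  Event 8 (adjust -9): 7 + -9 = 0 (clamped to 0)
  Event 9 (adjust +6): 0 + 6 = 6
  Event 10 (sale 13): sell min(13,6)=6. stock: 6 - 6 = 0. total_sold = 77
  Event 11 (restock 6): 0 + 6 = 6
  Event 12 (restock 6): 6 + 6 = 12
Final: stock = 12, total_sold = 77

Checking against threshold 11:
  After event 1: stock=63 > 11
  After event 2: stock=69 > 11
  After event 3: stock=44 > 11
  After event 4: stock=19 > 11
  After event 5: stock=0 <= 11 -> ALERT
  After event 6: stock=9 <= 11 -> ALERT
  After event 7: stock=7 <= 11 -> ALERT
  After event 8: stock=0 <= 11 -> ALERT
  After event 9: stock=6 <= 11 -> ALERT
  After event 10: stock=0 <= 11 -> ALERT
  After event 11: stock=6 <= 11 -> ALERT
  After event 12: stock=12 > 11
Alert events: [5, 6, 7, 8, 9, 10, 11]. Count = 7

Answer: 7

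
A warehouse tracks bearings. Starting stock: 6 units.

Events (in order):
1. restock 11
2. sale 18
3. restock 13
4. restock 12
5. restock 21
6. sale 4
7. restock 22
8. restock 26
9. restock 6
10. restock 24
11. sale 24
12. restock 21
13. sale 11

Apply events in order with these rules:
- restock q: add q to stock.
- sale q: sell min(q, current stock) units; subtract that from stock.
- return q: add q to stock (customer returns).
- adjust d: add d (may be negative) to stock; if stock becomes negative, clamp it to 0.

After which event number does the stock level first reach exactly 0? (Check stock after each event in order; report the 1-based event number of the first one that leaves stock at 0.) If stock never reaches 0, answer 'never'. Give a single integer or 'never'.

Answer: 2

Derivation:
Processing events:
Start: stock = 6
  Event 1 (restock 11): 6 + 11 = 17
  Event 2 (sale 18): sell min(18,17)=17. stock: 17 - 17 = 0. total_sold = 17
  Event 3 (restock 13): 0 + 13 = 13
  Event 4 (restock 12): 13 + 12 = 25
  Event 5 (restock 21): 25 + 21 = 46
  Event 6 (sale 4): sell min(4,46)=4. stock: 46 - 4 = 42. total_sold = 21
  Event 7 (restock 22): 42 + 22 = 64
  Event 8 (restock 26): 64 + 26 = 90
  Event 9 (restock 6): 90 + 6 = 96
  Event 10 (restock 24): 96 + 24 = 120
  Event 11 (sale 24): sell min(24,120)=24. stock: 120 - 24 = 96. total_sold = 45
  Event 12 (restock 21): 96 + 21 = 117
  Event 13 (sale 11): sell min(11,117)=11. stock: 117 - 11 = 106. total_sold = 56
Final: stock = 106, total_sold = 56

First zero at event 2.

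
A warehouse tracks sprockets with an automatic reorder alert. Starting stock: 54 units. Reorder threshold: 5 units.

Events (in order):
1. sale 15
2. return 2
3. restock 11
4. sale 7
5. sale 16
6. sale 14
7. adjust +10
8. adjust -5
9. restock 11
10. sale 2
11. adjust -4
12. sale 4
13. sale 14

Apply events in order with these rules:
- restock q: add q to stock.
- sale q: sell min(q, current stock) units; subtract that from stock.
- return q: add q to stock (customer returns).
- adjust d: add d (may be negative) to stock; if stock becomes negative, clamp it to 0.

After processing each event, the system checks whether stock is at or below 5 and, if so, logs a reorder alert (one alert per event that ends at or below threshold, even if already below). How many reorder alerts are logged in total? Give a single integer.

Answer: 0

Derivation:
Processing events:
Start: stock = 54
  Event 1 (sale 15): sell min(15,54)=15. stock: 54 - 15 = 39. total_sold = 15
  Event 2 (return 2): 39 + 2 = 41
  Event 3 (restock 11): 41 + 11 = 52
  Event 4 (sale 7): sell min(7,52)=7. stock: 52 - 7 = 45. total_sold = 22
  Event 5 (sale 16): sell min(16,45)=16. stock: 45 - 16 = 29. total_sold = 38
  Event 6 (sale 14): sell min(14,29)=14. stock: 29 - 14 = 15. total_sold = 52
  Event 7 (adjust +10): 15 + 10 = 25
  Event 8 (adjust -5): 25 + -5 = 20
  Event 9 (restock 11): 20 + 11 = 31
  Event 10 (sale 2): sell min(2,31)=2. stock: 31 - 2 = 29. total_sold = 54
  Event 11 (adjust -4): 29 + -4 = 25
  Event 12 (sale 4): sell min(4,25)=4. stock: 25 - 4 = 21. total_sold = 58
  Event 13 (sale 14): sell min(14,21)=14. stock: 21 - 14 = 7. total_sold = 72
Final: stock = 7, total_sold = 72

Checking against threshold 5:
  After event 1: stock=39 > 5
  After event 2: stock=41 > 5
  After event 3: stock=52 > 5
  After event 4: stock=45 > 5
  After event 5: stock=29 > 5
  After event 6: stock=15 > 5
  After event 7: stock=25 > 5
  After event 8: stock=20 > 5
  After event 9: stock=31 > 5
  After event 10: stock=29 > 5
  After event 11: stock=25 > 5
  After event 12: stock=21 > 5
  After event 13: stock=7 > 5
Alert events: []. Count = 0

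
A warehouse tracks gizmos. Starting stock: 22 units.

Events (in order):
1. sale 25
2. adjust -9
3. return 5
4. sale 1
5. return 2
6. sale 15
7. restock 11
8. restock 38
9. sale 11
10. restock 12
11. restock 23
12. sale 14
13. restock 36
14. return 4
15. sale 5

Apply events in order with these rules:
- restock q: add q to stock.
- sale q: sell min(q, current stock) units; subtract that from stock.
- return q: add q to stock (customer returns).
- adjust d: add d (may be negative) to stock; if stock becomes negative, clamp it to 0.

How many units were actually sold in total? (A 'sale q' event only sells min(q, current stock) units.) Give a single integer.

Answer: 59

Derivation:
Processing events:
Start: stock = 22
  Event 1 (sale 25): sell min(25,22)=22. stock: 22 - 22 = 0. total_sold = 22
  Event 2 (adjust -9): 0 + -9 = 0 (clamped to 0)
  Event 3 (return 5): 0 + 5 = 5
  Event 4 (sale 1): sell min(1,5)=1. stock: 5 - 1 = 4. total_sold = 23
  Event 5 (return 2): 4 + 2 = 6
  Event 6 (sale 15): sell min(15,6)=6. stock: 6 - 6 = 0. total_sold = 29
  Event 7 (restock 11): 0 + 11 = 11
  Event 8 (restock 38): 11 + 38 = 49
  Event 9 (sale 11): sell min(11,49)=11. stock: 49 - 11 = 38. total_sold = 40
  Event 10 (restock 12): 38 + 12 = 50
  Event 11 (restock 23): 50 + 23 = 73
  Event 12 (sale 14): sell min(14,73)=14. stock: 73 - 14 = 59. total_sold = 54
  Event 13 (restock 36): 59 + 36 = 95
  Event 14 (return 4): 95 + 4 = 99
  Event 15 (sale 5): sell min(5,99)=5. stock: 99 - 5 = 94. total_sold = 59
Final: stock = 94, total_sold = 59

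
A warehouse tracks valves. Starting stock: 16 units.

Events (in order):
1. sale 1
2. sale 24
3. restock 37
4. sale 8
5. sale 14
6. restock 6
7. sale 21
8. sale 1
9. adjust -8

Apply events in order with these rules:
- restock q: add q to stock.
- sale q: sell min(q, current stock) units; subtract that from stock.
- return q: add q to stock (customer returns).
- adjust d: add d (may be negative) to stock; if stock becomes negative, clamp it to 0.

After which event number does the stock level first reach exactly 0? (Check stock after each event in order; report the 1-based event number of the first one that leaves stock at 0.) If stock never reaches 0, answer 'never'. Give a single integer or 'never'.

Answer: 2

Derivation:
Processing events:
Start: stock = 16
  Event 1 (sale 1): sell min(1,16)=1. stock: 16 - 1 = 15. total_sold = 1
  Event 2 (sale 24): sell min(24,15)=15. stock: 15 - 15 = 0. total_sold = 16
  Event 3 (restock 37): 0 + 37 = 37
  Event 4 (sale 8): sell min(8,37)=8. stock: 37 - 8 = 29. total_sold = 24
  Event 5 (sale 14): sell min(14,29)=14. stock: 29 - 14 = 15. total_sold = 38
  Event 6 (restock 6): 15 + 6 = 21
  Event 7 (sale 21): sell min(21,21)=21. stock: 21 - 21 = 0. total_sold = 59
  Event 8 (sale 1): sell min(1,0)=0. stock: 0 - 0 = 0. total_sold = 59
  Event 9 (adjust -8): 0 + -8 = 0 (clamped to 0)
Final: stock = 0, total_sold = 59

First zero at event 2.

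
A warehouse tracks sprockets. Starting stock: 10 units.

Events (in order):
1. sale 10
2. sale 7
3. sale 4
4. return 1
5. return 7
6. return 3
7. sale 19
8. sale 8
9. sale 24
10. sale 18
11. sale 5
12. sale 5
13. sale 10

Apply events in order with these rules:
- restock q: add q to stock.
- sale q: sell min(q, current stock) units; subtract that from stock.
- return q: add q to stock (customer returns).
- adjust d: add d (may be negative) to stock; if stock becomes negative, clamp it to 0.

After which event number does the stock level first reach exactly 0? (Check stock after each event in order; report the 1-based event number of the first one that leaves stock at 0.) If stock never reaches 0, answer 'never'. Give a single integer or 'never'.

Answer: 1

Derivation:
Processing events:
Start: stock = 10
  Event 1 (sale 10): sell min(10,10)=10. stock: 10 - 10 = 0. total_sold = 10
  Event 2 (sale 7): sell min(7,0)=0. stock: 0 - 0 = 0. total_sold = 10
  Event 3 (sale 4): sell min(4,0)=0. stock: 0 - 0 = 0. total_sold = 10
  Event 4 (return 1): 0 + 1 = 1
  Event 5 (return 7): 1 + 7 = 8
  Event 6 (return 3): 8 + 3 = 11
  Event 7 (sale 19): sell min(19,11)=11. stock: 11 - 11 = 0. total_sold = 21
  Event 8 (sale 8): sell min(8,0)=0. stock: 0 - 0 = 0. total_sold = 21
  Event 9 (sale 24): sell min(24,0)=0. stock: 0 - 0 = 0. total_sold = 21
  Event 10 (sale 18): sell min(18,0)=0. stock: 0 - 0 = 0. total_sold = 21
  Event 11 (sale 5): sell min(5,0)=0. stock: 0 - 0 = 0. total_sold = 21
  Event 12 (sale 5): sell min(5,0)=0. stock: 0 - 0 = 0. total_sold = 21
  Event 13 (sale 10): sell min(10,0)=0. stock: 0 - 0 = 0. total_sold = 21
Final: stock = 0, total_sold = 21

First zero at event 1.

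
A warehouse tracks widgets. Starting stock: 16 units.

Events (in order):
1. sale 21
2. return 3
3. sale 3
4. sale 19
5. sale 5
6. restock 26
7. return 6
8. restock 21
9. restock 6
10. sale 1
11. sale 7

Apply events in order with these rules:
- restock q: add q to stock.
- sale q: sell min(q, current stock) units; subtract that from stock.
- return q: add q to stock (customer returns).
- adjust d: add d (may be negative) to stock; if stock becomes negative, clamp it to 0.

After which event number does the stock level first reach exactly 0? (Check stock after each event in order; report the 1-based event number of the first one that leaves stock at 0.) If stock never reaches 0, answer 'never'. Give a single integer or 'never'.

Answer: 1

Derivation:
Processing events:
Start: stock = 16
  Event 1 (sale 21): sell min(21,16)=16. stock: 16 - 16 = 0. total_sold = 16
  Event 2 (return 3): 0 + 3 = 3
  Event 3 (sale 3): sell min(3,3)=3. stock: 3 - 3 = 0. total_sold = 19
  Event 4 (sale 19): sell min(19,0)=0. stock: 0 - 0 = 0. total_sold = 19
  Event 5 (sale 5): sell min(5,0)=0. stock: 0 - 0 = 0. total_sold = 19
  Event 6 (restock 26): 0 + 26 = 26
  Event 7 (return 6): 26 + 6 = 32
  Event 8 (restock 21): 32 + 21 = 53
  Event 9 (restock 6): 53 + 6 = 59
  Event 10 (sale 1): sell min(1,59)=1. stock: 59 - 1 = 58. total_sold = 20
  Event 11 (sale 7): sell min(7,58)=7. stock: 58 - 7 = 51. total_sold = 27
Final: stock = 51, total_sold = 27

First zero at event 1.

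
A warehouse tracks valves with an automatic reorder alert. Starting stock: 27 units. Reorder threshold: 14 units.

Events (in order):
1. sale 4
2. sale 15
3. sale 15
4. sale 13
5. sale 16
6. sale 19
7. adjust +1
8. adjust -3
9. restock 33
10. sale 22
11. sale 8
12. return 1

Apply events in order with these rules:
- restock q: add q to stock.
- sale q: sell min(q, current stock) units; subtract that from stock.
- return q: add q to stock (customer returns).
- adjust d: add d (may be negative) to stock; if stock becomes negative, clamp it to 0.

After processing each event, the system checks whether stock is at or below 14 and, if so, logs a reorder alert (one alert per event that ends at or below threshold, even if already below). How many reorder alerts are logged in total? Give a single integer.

Answer: 10

Derivation:
Processing events:
Start: stock = 27
  Event 1 (sale 4): sell min(4,27)=4. stock: 27 - 4 = 23. total_sold = 4
  Event 2 (sale 15): sell min(15,23)=15. stock: 23 - 15 = 8. total_sold = 19
  Event 3 (sale 15): sell min(15,8)=8. stock: 8 - 8 = 0. total_sold = 27
  Event 4 (sale 13): sell min(13,0)=0. stock: 0 - 0 = 0. total_sold = 27
  Event 5 (sale 16): sell min(16,0)=0. stock: 0 - 0 = 0. total_sold = 27
  Event 6 (sale 19): sell min(19,0)=0. stock: 0 - 0 = 0. total_sold = 27
  Event 7 (adjust +1): 0 + 1 = 1
  Event 8 (adjust -3): 1 + -3 = 0 (clamped to 0)
  Event 9 (restock 33): 0 + 33 = 33
  Event 10 (sale 22): sell min(22,33)=22. stock: 33 - 22 = 11. total_sold = 49
  Event 11 (sale 8): sell min(8,11)=8. stock: 11 - 8 = 3. total_sold = 57
  Event 12 (return 1): 3 + 1 = 4
Final: stock = 4, total_sold = 57

Checking against threshold 14:
  After event 1: stock=23 > 14
  After event 2: stock=8 <= 14 -> ALERT
  After event 3: stock=0 <= 14 -> ALERT
  After event 4: stock=0 <= 14 -> ALERT
  After event 5: stock=0 <= 14 -> ALERT
  After event 6: stock=0 <= 14 -> ALERT
  After event 7: stock=1 <= 14 -> ALERT
  After event 8: stock=0 <= 14 -> ALERT
  After event 9: stock=33 > 14
  After event 10: stock=11 <= 14 -> ALERT
  After event 11: stock=3 <= 14 -> ALERT
  After event 12: stock=4 <= 14 -> ALERT
Alert events: [2, 3, 4, 5, 6, 7, 8, 10, 11, 12]. Count = 10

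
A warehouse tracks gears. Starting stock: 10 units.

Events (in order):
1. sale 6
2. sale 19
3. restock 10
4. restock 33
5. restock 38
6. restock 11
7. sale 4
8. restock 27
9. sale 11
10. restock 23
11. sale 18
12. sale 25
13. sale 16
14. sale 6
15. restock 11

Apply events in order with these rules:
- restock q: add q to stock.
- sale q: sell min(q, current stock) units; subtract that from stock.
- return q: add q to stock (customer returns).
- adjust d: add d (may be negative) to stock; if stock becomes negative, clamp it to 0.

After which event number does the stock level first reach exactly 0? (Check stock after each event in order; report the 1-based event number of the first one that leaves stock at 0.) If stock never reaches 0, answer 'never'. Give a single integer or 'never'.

Answer: 2

Derivation:
Processing events:
Start: stock = 10
  Event 1 (sale 6): sell min(6,10)=6. stock: 10 - 6 = 4. total_sold = 6
  Event 2 (sale 19): sell min(19,4)=4. stock: 4 - 4 = 0. total_sold = 10
  Event 3 (restock 10): 0 + 10 = 10
  Event 4 (restock 33): 10 + 33 = 43
  Event 5 (restock 38): 43 + 38 = 81
  Event 6 (restock 11): 81 + 11 = 92
  Event 7 (sale 4): sell min(4,92)=4. stock: 92 - 4 = 88. total_sold = 14
  Event 8 (restock 27): 88 + 27 = 115
  Event 9 (sale 11): sell min(11,115)=11. stock: 115 - 11 = 104. total_sold = 25
  Event 10 (restock 23): 104 + 23 = 127
  Event 11 (sale 18): sell min(18,127)=18. stock: 127 - 18 = 109. total_sold = 43
  Event 12 (sale 25): sell min(25,109)=25. stock: 109 - 25 = 84. total_sold = 68
  Event 13 (sale 16): sell min(16,84)=16. stock: 84 - 16 = 68. total_sold = 84
  Event 14 (sale 6): sell min(6,68)=6. stock: 68 - 6 = 62. total_sold = 90
  Event 15 (restock 11): 62 + 11 = 73
Final: stock = 73, total_sold = 90

First zero at event 2.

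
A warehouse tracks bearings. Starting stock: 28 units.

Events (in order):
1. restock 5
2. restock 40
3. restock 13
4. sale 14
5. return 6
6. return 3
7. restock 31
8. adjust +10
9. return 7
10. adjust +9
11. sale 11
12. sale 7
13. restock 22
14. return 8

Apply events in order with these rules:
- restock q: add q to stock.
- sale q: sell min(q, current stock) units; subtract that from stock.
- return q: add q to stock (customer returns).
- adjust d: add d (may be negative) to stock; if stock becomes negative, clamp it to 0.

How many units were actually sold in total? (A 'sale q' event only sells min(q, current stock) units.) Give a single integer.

Processing events:
Start: stock = 28
  Event 1 (restock 5): 28 + 5 = 33
  Event 2 (restock 40): 33 + 40 = 73
  Event 3 (restock 13): 73 + 13 = 86
  Event 4 (sale 14): sell min(14,86)=14. stock: 86 - 14 = 72. total_sold = 14
  Event 5 (return 6): 72 + 6 = 78
  Event 6 (return 3): 78 + 3 = 81
  Event 7 (restock 31): 81 + 31 = 112
  Event 8 (adjust +10): 112 + 10 = 122
  Event 9 (return 7): 122 + 7 = 129
  Event 10 (adjust +9): 129 + 9 = 138
  Event 11 (sale 11): sell min(11,138)=11. stock: 138 - 11 = 127. total_sold = 25
  Event 12 (sale 7): sell min(7,127)=7. stock: 127 - 7 = 120. total_sold = 32
  Event 13 (restock 22): 120 + 22 = 142
  Event 14 (return 8): 142 + 8 = 150
Final: stock = 150, total_sold = 32

Answer: 32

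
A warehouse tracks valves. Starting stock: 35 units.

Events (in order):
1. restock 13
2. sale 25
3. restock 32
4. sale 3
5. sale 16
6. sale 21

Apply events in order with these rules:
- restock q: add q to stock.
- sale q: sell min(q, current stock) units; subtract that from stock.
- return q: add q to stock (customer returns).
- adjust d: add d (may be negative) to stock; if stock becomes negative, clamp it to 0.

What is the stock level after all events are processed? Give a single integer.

Processing events:
Start: stock = 35
  Event 1 (restock 13): 35 + 13 = 48
  Event 2 (sale 25): sell min(25,48)=25. stock: 48 - 25 = 23. total_sold = 25
  Event 3 (restock 32): 23 + 32 = 55
  Event 4 (sale 3): sell min(3,55)=3. stock: 55 - 3 = 52. total_sold = 28
  Event 5 (sale 16): sell min(16,52)=16. stock: 52 - 16 = 36. total_sold = 44
  Event 6 (sale 21): sell min(21,36)=21. stock: 36 - 21 = 15. total_sold = 65
Final: stock = 15, total_sold = 65

Answer: 15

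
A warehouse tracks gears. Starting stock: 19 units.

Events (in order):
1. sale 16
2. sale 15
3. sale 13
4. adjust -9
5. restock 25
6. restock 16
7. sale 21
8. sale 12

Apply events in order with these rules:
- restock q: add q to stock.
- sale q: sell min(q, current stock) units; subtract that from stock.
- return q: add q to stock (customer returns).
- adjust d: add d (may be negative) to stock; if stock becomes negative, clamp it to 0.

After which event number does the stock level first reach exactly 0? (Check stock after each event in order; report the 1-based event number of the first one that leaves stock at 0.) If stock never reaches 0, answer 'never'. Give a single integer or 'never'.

Answer: 2

Derivation:
Processing events:
Start: stock = 19
  Event 1 (sale 16): sell min(16,19)=16. stock: 19 - 16 = 3. total_sold = 16
  Event 2 (sale 15): sell min(15,3)=3. stock: 3 - 3 = 0. total_sold = 19
  Event 3 (sale 13): sell min(13,0)=0. stock: 0 - 0 = 0. total_sold = 19
  Event 4 (adjust -9): 0 + -9 = 0 (clamped to 0)
  Event 5 (restock 25): 0 + 25 = 25
  Event 6 (restock 16): 25 + 16 = 41
  Event 7 (sale 21): sell min(21,41)=21. stock: 41 - 21 = 20. total_sold = 40
  Event 8 (sale 12): sell min(12,20)=12. stock: 20 - 12 = 8. total_sold = 52
Final: stock = 8, total_sold = 52

First zero at event 2.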